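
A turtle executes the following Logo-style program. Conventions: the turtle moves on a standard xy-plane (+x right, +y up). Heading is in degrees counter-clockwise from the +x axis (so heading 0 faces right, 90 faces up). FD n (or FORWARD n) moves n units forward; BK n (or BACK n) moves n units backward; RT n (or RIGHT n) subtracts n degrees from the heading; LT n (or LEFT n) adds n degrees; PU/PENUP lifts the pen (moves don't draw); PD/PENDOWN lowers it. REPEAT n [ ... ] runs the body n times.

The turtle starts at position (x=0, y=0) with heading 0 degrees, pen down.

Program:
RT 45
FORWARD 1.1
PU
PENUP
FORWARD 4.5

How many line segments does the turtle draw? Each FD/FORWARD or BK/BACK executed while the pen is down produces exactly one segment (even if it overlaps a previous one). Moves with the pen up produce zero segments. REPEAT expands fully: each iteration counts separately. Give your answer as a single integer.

Executing turtle program step by step:
Start: pos=(0,0), heading=0, pen down
RT 45: heading 0 -> 315
FD 1.1: (0,0) -> (0.778,-0.778) [heading=315, draw]
PU: pen up
PU: pen up
FD 4.5: (0.778,-0.778) -> (3.96,-3.96) [heading=315, move]
Final: pos=(3.96,-3.96), heading=315, 1 segment(s) drawn
Segments drawn: 1

Answer: 1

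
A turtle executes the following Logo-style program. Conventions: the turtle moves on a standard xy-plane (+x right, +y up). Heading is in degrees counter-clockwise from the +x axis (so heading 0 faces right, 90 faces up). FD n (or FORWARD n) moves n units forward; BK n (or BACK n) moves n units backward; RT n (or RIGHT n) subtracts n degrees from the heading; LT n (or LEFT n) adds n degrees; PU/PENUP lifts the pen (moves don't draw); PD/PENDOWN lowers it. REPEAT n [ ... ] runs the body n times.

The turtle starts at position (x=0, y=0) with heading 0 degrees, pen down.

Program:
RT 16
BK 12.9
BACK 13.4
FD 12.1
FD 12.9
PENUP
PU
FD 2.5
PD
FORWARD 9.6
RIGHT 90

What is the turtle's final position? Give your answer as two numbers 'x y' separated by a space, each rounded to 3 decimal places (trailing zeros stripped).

Answer: 10.382 -2.977

Derivation:
Executing turtle program step by step:
Start: pos=(0,0), heading=0, pen down
RT 16: heading 0 -> 344
BK 12.9: (0,0) -> (-12.4,3.556) [heading=344, draw]
BK 13.4: (-12.4,3.556) -> (-25.281,7.249) [heading=344, draw]
FD 12.1: (-25.281,7.249) -> (-13.65,3.914) [heading=344, draw]
FD 12.9: (-13.65,3.914) -> (-1.25,0.358) [heading=344, draw]
PU: pen up
PU: pen up
FD 2.5: (-1.25,0.358) -> (1.154,-0.331) [heading=344, move]
PD: pen down
FD 9.6: (1.154,-0.331) -> (10.382,-2.977) [heading=344, draw]
RT 90: heading 344 -> 254
Final: pos=(10.382,-2.977), heading=254, 5 segment(s) drawn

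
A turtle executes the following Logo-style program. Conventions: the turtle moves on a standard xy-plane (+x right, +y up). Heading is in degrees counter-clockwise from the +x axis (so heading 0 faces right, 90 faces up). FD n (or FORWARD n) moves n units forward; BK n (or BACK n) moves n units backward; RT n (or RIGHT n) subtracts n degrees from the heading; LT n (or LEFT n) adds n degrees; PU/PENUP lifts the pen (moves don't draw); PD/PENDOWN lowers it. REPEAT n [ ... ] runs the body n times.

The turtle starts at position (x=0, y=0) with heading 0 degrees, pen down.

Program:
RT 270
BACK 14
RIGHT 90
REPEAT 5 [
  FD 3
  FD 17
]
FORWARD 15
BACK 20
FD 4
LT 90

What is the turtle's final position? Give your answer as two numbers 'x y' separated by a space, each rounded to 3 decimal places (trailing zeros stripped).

Executing turtle program step by step:
Start: pos=(0,0), heading=0, pen down
RT 270: heading 0 -> 90
BK 14: (0,0) -> (0,-14) [heading=90, draw]
RT 90: heading 90 -> 0
REPEAT 5 [
  -- iteration 1/5 --
  FD 3: (0,-14) -> (3,-14) [heading=0, draw]
  FD 17: (3,-14) -> (20,-14) [heading=0, draw]
  -- iteration 2/5 --
  FD 3: (20,-14) -> (23,-14) [heading=0, draw]
  FD 17: (23,-14) -> (40,-14) [heading=0, draw]
  -- iteration 3/5 --
  FD 3: (40,-14) -> (43,-14) [heading=0, draw]
  FD 17: (43,-14) -> (60,-14) [heading=0, draw]
  -- iteration 4/5 --
  FD 3: (60,-14) -> (63,-14) [heading=0, draw]
  FD 17: (63,-14) -> (80,-14) [heading=0, draw]
  -- iteration 5/5 --
  FD 3: (80,-14) -> (83,-14) [heading=0, draw]
  FD 17: (83,-14) -> (100,-14) [heading=0, draw]
]
FD 15: (100,-14) -> (115,-14) [heading=0, draw]
BK 20: (115,-14) -> (95,-14) [heading=0, draw]
FD 4: (95,-14) -> (99,-14) [heading=0, draw]
LT 90: heading 0 -> 90
Final: pos=(99,-14), heading=90, 14 segment(s) drawn

Answer: 99 -14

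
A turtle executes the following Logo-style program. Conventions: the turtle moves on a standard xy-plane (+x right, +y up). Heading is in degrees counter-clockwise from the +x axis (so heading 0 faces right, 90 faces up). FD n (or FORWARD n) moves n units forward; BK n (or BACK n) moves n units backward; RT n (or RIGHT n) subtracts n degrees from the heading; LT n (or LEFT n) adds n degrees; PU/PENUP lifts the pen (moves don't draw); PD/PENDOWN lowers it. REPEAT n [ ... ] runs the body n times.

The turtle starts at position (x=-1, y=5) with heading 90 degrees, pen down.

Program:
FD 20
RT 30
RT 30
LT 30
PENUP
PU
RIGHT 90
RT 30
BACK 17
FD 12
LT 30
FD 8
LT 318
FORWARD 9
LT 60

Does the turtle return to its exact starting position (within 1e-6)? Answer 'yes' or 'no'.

Executing turtle program step by step:
Start: pos=(-1,5), heading=90, pen down
FD 20: (-1,5) -> (-1,25) [heading=90, draw]
RT 30: heading 90 -> 60
RT 30: heading 60 -> 30
LT 30: heading 30 -> 60
PU: pen up
PU: pen up
RT 90: heading 60 -> 330
RT 30: heading 330 -> 300
BK 17: (-1,25) -> (-9.5,39.722) [heading=300, move]
FD 12: (-9.5,39.722) -> (-3.5,29.33) [heading=300, move]
LT 30: heading 300 -> 330
FD 8: (-3.5,29.33) -> (3.428,25.33) [heading=330, move]
LT 318: heading 330 -> 288
FD 9: (3.428,25.33) -> (6.209,16.771) [heading=288, move]
LT 60: heading 288 -> 348
Final: pos=(6.209,16.771), heading=348, 1 segment(s) drawn

Start position: (-1, 5)
Final position: (6.209, 16.771)
Distance = 13.803; >= 1e-6 -> NOT closed

Answer: no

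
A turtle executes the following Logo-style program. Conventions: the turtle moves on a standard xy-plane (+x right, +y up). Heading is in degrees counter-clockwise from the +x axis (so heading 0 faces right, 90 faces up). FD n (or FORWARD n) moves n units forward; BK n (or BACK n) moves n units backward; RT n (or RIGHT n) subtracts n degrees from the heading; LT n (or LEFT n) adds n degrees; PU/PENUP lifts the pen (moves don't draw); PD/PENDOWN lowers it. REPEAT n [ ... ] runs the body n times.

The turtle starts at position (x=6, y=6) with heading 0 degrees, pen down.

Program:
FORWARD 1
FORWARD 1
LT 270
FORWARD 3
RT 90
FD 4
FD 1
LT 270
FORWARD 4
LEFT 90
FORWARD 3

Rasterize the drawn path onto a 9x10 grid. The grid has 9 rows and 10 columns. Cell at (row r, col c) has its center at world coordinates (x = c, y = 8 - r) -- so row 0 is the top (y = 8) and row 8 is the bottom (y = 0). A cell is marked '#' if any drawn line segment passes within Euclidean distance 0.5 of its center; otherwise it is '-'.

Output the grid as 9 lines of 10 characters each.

Answer: ----------
####------
---#--###-
---#----#-
---#----#-
---######-
----------
----------
----------

Derivation:
Segment 0: (6,6) -> (7,6)
Segment 1: (7,6) -> (8,6)
Segment 2: (8,6) -> (8,3)
Segment 3: (8,3) -> (4,3)
Segment 4: (4,3) -> (3,3)
Segment 5: (3,3) -> (3,7)
Segment 6: (3,7) -> (0,7)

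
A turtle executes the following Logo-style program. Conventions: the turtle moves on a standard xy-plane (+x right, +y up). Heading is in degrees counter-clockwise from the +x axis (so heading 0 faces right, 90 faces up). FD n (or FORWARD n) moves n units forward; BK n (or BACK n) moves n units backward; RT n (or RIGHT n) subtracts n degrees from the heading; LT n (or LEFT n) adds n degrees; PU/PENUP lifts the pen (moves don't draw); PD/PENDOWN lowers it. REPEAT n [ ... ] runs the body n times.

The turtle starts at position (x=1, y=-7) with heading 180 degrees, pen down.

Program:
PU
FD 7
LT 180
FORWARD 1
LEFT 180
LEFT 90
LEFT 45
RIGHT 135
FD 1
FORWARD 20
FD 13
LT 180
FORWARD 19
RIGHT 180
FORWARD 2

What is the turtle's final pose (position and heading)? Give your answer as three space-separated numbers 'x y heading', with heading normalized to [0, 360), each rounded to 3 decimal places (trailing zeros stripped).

Answer: -22 -7 180

Derivation:
Executing turtle program step by step:
Start: pos=(1,-7), heading=180, pen down
PU: pen up
FD 7: (1,-7) -> (-6,-7) [heading=180, move]
LT 180: heading 180 -> 0
FD 1: (-6,-7) -> (-5,-7) [heading=0, move]
LT 180: heading 0 -> 180
LT 90: heading 180 -> 270
LT 45: heading 270 -> 315
RT 135: heading 315 -> 180
FD 1: (-5,-7) -> (-6,-7) [heading=180, move]
FD 20: (-6,-7) -> (-26,-7) [heading=180, move]
FD 13: (-26,-7) -> (-39,-7) [heading=180, move]
LT 180: heading 180 -> 0
FD 19: (-39,-7) -> (-20,-7) [heading=0, move]
RT 180: heading 0 -> 180
FD 2: (-20,-7) -> (-22,-7) [heading=180, move]
Final: pos=(-22,-7), heading=180, 0 segment(s) drawn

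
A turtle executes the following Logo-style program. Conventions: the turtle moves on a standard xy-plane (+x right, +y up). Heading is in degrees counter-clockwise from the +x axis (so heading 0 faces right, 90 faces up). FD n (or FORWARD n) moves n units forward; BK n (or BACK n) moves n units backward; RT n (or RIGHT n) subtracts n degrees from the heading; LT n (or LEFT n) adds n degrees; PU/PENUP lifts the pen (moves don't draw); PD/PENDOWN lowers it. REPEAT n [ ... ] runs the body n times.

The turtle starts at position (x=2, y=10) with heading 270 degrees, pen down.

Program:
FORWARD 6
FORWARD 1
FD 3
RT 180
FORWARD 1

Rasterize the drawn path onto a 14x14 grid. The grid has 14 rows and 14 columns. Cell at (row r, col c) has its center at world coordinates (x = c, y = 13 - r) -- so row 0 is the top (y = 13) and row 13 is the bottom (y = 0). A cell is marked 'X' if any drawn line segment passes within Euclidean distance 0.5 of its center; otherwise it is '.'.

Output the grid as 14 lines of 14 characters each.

Segment 0: (2,10) -> (2,4)
Segment 1: (2,4) -> (2,3)
Segment 2: (2,3) -> (2,0)
Segment 3: (2,0) -> (2,1)

Answer: ..............
..............
..............
..X...........
..X...........
..X...........
..X...........
..X...........
..X...........
..X...........
..X...........
..X...........
..X...........
..X...........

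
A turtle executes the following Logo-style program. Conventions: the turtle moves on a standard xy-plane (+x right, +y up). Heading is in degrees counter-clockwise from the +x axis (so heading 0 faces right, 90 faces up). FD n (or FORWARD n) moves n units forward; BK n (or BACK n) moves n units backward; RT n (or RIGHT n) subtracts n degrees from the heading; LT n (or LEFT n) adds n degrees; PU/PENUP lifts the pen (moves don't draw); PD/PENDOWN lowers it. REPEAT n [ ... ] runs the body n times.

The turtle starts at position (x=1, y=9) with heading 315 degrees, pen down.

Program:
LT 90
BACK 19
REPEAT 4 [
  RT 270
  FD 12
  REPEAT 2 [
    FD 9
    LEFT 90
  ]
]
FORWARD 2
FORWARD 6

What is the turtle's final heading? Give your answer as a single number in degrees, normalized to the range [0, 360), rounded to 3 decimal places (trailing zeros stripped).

Answer: 45

Derivation:
Executing turtle program step by step:
Start: pos=(1,9), heading=315, pen down
LT 90: heading 315 -> 45
BK 19: (1,9) -> (-12.435,-4.435) [heading=45, draw]
REPEAT 4 [
  -- iteration 1/4 --
  RT 270: heading 45 -> 135
  FD 12: (-12.435,-4.435) -> (-20.92,4.05) [heading=135, draw]
  REPEAT 2 [
    -- iteration 1/2 --
    FD 9: (-20.92,4.05) -> (-27.284,10.414) [heading=135, draw]
    LT 90: heading 135 -> 225
    -- iteration 2/2 --
    FD 9: (-27.284,10.414) -> (-33.648,4.05) [heading=225, draw]
    LT 90: heading 225 -> 315
  ]
  -- iteration 2/4 --
  RT 270: heading 315 -> 45
  FD 12: (-33.648,4.05) -> (-25.163,12.536) [heading=45, draw]
  REPEAT 2 [
    -- iteration 1/2 --
    FD 9: (-25.163,12.536) -> (-18.799,18.899) [heading=45, draw]
    LT 90: heading 45 -> 135
    -- iteration 2/2 --
    FD 9: (-18.799,18.899) -> (-25.163,25.263) [heading=135, draw]
    LT 90: heading 135 -> 225
  ]
  -- iteration 3/4 --
  RT 270: heading 225 -> 315
  FD 12: (-25.163,25.263) -> (-16.678,16.778) [heading=315, draw]
  REPEAT 2 [
    -- iteration 1/2 --
    FD 9: (-16.678,16.778) -> (-10.314,10.414) [heading=315, draw]
    LT 90: heading 315 -> 45
    -- iteration 2/2 --
    FD 9: (-10.314,10.414) -> (-3.95,16.778) [heading=45, draw]
    LT 90: heading 45 -> 135
  ]
  -- iteration 4/4 --
  RT 270: heading 135 -> 225
  FD 12: (-3.95,16.778) -> (-12.435,8.293) [heading=225, draw]
  REPEAT 2 [
    -- iteration 1/2 --
    FD 9: (-12.435,8.293) -> (-18.799,1.929) [heading=225, draw]
    LT 90: heading 225 -> 315
    -- iteration 2/2 --
    FD 9: (-18.799,1.929) -> (-12.435,-4.435) [heading=315, draw]
    LT 90: heading 315 -> 45
  ]
]
FD 2: (-12.435,-4.435) -> (-11.021,-3.021) [heading=45, draw]
FD 6: (-11.021,-3.021) -> (-6.778,1.222) [heading=45, draw]
Final: pos=(-6.778,1.222), heading=45, 15 segment(s) drawn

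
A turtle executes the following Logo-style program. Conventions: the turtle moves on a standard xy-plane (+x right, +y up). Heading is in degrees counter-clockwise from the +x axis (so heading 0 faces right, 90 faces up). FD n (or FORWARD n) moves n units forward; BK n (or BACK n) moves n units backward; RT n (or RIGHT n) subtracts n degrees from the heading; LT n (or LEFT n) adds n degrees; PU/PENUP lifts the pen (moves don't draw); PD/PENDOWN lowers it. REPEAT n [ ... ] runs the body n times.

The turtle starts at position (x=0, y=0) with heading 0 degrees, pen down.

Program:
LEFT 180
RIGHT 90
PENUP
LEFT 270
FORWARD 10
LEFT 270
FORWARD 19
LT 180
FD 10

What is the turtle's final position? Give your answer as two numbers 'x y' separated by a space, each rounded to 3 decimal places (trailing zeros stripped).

Executing turtle program step by step:
Start: pos=(0,0), heading=0, pen down
LT 180: heading 0 -> 180
RT 90: heading 180 -> 90
PU: pen up
LT 270: heading 90 -> 0
FD 10: (0,0) -> (10,0) [heading=0, move]
LT 270: heading 0 -> 270
FD 19: (10,0) -> (10,-19) [heading=270, move]
LT 180: heading 270 -> 90
FD 10: (10,-19) -> (10,-9) [heading=90, move]
Final: pos=(10,-9), heading=90, 0 segment(s) drawn

Answer: 10 -9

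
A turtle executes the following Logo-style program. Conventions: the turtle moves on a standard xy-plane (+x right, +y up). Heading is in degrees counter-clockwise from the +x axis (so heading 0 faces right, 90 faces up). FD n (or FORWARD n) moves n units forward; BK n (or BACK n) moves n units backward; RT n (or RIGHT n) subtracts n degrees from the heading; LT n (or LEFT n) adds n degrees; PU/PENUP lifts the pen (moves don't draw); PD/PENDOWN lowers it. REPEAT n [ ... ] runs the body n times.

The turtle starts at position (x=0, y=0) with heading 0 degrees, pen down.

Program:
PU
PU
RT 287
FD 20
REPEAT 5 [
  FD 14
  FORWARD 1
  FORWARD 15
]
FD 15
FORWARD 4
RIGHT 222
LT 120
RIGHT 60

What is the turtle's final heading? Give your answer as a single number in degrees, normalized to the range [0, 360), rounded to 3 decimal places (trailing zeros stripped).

Answer: 271

Derivation:
Executing turtle program step by step:
Start: pos=(0,0), heading=0, pen down
PU: pen up
PU: pen up
RT 287: heading 0 -> 73
FD 20: (0,0) -> (5.847,19.126) [heading=73, move]
REPEAT 5 [
  -- iteration 1/5 --
  FD 14: (5.847,19.126) -> (9.941,32.514) [heading=73, move]
  FD 1: (9.941,32.514) -> (10.233,33.471) [heading=73, move]
  FD 15: (10.233,33.471) -> (14.619,47.815) [heading=73, move]
  -- iteration 2/5 --
  FD 14: (14.619,47.815) -> (18.712,61.204) [heading=73, move]
  FD 1: (18.712,61.204) -> (19.004,62.16) [heading=73, move]
  FD 15: (19.004,62.16) -> (23.39,76.504) [heading=73, move]
  -- iteration 3/5 --
  FD 14: (23.39,76.504) -> (27.483,89.893) [heading=73, move]
  FD 1: (27.483,89.893) -> (27.775,90.849) [heading=73, move]
  FD 15: (27.775,90.849) -> (32.161,105.194) [heading=73, move]
  -- iteration 4/5 --
  FD 14: (32.161,105.194) -> (36.254,118.582) [heading=73, move]
  FD 1: (36.254,118.582) -> (36.546,119.538) [heading=73, move]
  FD 15: (36.546,119.538) -> (40.932,133.883) [heading=73, move]
  -- iteration 5/5 --
  FD 14: (40.932,133.883) -> (45.025,147.271) [heading=73, move]
  FD 1: (45.025,147.271) -> (45.318,148.227) [heading=73, move]
  FD 15: (45.318,148.227) -> (49.703,162.572) [heading=73, move]
]
FD 15: (49.703,162.572) -> (54.089,176.916) [heading=73, move]
FD 4: (54.089,176.916) -> (55.258,180.742) [heading=73, move]
RT 222: heading 73 -> 211
LT 120: heading 211 -> 331
RT 60: heading 331 -> 271
Final: pos=(55.258,180.742), heading=271, 0 segment(s) drawn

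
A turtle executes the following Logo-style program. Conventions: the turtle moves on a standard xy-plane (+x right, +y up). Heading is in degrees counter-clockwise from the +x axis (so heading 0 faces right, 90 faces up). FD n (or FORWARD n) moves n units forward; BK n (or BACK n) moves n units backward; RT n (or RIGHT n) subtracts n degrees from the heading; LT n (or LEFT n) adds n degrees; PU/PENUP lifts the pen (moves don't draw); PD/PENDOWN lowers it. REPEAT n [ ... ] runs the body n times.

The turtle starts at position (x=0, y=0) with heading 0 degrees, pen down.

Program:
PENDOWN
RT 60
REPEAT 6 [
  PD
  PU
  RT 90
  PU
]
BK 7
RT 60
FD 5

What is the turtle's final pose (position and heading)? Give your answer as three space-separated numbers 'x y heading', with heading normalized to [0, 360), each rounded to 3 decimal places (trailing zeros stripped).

Answer: 6 -1.732 60

Derivation:
Executing turtle program step by step:
Start: pos=(0,0), heading=0, pen down
PD: pen down
RT 60: heading 0 -> 300
REPEAT 6 [
  -- iteration 1/6 --
  PD: pen down
  PU: pen up
  RT 90: heading 300 -> 210
  PU: pen up
  -- iteration 2/6 --
  PD: pen down
  PU: pen up
  RT 90: heading 210 -> 120
  PU: pen up
  -- iteration 3/6 --
  PD: pen down
  PU: pen up
  RT 90: heading 120 -> 30
  PU: pen up
  -- iteration 4/6 --
  PD: pen down
  PU: pen up
  RT 90: heading 30 -> 300
  PU: pen up
  -- iteration 5/6 --
  PD: pen down
  PU: pen up
  RT 90: heading 300 -> 210
  PU: pen up
  -- iteration 6/6 --
  PD: pen down
  PU: pen up
  RT 90: heading 210 -> 120
  PU: pen up
]
BK 7: (0,0) -> (3.5,-6.062) [heading=120, move]
RT 60: heading 120 -> 60
FD 5: (3.5,-6.062) -> (6,-1.732) [heading=60, move]
Final: pos=(6,-1.732), heading=60, 0 segment(s) drawn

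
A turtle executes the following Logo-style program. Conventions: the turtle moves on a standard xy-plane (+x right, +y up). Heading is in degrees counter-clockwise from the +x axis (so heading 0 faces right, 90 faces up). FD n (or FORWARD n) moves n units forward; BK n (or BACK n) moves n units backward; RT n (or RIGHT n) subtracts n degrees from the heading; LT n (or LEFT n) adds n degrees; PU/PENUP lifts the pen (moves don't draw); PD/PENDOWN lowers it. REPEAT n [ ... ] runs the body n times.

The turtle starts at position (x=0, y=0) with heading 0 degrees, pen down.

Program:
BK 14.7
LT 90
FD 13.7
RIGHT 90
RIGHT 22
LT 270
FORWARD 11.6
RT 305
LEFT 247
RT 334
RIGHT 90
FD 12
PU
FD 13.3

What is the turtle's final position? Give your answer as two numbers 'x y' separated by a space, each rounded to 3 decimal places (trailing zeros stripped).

Answer: -33.916 23.413

Derivation:
Executing turtle program step by step:
Start: pos=(0,0), heading=0, pen down
BK 14.7: (0,0) -> (-14.7,0) [heading=0, draw]
LT 90: heading 0 -> 90
FD 13.7: (-14.7,0) -> (-14.7,13.7) [heading=90, draw]
RT 90: heading 90 -> 0
RT 22: heading 0 -> 338
LT 270: heading 338 -> 248
FD 11.6: (-14.7,13.7) -> (-19.045,2.945) [heading=248, draw]
RT 305: heading 248 -> 303
LT 247: heading 303 -> 190
RT 334: heading 190 -> 216
RT 90: heading 216 -> 126
FD 12: (-19.045,2.945) -> (-26.099,12.653) [heading=126, draw]
PU: pen up
FD 13.3: (-26.099,12.653) -> (-33.916,23.413) [heading=126, move]
Final: pos=(-33.916,23.413), heading=126, 4 segment(s) drawn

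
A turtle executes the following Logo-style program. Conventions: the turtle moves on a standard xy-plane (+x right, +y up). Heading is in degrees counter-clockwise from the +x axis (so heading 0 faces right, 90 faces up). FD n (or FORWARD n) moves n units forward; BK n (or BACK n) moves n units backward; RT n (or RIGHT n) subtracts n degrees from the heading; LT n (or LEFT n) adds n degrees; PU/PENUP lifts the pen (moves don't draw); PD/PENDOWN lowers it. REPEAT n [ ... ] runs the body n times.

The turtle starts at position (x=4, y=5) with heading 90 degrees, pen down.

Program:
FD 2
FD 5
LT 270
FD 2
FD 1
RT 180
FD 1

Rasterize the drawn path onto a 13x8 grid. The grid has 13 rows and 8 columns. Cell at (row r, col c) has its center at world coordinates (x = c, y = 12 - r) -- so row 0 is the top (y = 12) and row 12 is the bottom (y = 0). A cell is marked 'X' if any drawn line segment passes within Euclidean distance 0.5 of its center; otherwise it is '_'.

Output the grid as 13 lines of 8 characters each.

Answer: ____XXXX
____X___
____X___
____X___
____X___
____X___
____X___
____X___
________
________
________
________
________

Derivation:
Segment 0: (4,5) -> (4,7)
Segment 1: (4,7) -> (4,12)
Segment 2: (4,12) -> (6,12)
Segment 3: (6,12) -> (7,12)
Segment 4: (7,12) -> (6,12)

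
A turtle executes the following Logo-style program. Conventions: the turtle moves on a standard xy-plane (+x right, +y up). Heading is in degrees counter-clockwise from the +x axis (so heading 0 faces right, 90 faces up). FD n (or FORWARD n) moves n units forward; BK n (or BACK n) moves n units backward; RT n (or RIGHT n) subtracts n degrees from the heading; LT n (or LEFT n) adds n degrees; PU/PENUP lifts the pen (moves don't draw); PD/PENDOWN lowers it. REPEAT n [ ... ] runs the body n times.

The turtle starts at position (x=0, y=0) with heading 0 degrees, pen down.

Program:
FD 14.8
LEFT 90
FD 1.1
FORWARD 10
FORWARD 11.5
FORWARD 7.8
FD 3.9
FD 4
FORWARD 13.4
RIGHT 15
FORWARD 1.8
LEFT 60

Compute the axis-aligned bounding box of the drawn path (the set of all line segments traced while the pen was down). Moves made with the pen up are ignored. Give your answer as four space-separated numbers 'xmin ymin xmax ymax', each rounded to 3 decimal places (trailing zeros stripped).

Answer: 0 0 15.266 53.439

Derivation:
Executing turtle program step by step:
Start: pos=(0,0), heading=0, pen down
FD 14.8: (0,0) -> (14.8,0) [heading=0, draw]
LT 90: heading 0 -> 90
FD 1.1: (14.8,0) -> (14.8,1.1) [heading=90, draw]
FD 10: (14.8,1.1) -> (14.8,11.1) [heading=90, draw]
FD 11.5: (14.8,11.1) -> (14.8,22.6) [heading=90, draw]
FD 7.8: (14.8,22.6) -> (14.8,30.4) [heading=90, draw]
FD 3.9: (14.8,30.4) -> (14.8,34.3) [heading=90, draw]
FD 4: (14.8,34.3) -> (14.8,38.3) [heading=90, draw]
FD 13.4: (14.8,38.3) -> (14.8,51.7) [heading=90, draw]
RT 15: heading 90 -> 75
FD 1.8: (14.8,51.7) -> (15.266,53.439) [heading=75, draw]
LT 60: heading 75 -> 135
Final: pos=(15.266,53.439), heading=135, 9 segment(s) drawn

Segment endpoints: x in {0, 14.8, 15.266}, y in {0, 1.1, 11.1, 22.6, 30.4, 34.3, 38.3, 51.7, 53.439}
xmin=0, ymin=0, xmax=15.266, ymax=53.439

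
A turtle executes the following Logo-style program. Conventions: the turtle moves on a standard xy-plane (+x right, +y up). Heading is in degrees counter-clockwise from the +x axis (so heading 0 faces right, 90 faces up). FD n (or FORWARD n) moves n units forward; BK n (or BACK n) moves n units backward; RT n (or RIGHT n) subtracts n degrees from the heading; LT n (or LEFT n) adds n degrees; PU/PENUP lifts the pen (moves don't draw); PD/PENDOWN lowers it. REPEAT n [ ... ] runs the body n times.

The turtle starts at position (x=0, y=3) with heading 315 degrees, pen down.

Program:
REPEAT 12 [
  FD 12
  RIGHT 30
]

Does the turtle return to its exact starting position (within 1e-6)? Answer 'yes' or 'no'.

Answer: yes

Derivation:
Executing turtle program step by step:
Start: pos=(0,3), heading=315, pen down
REPEAT 12 [
  -- iteration 1/12 --
  FD 12: (0,3) -> (8.485,-5.485) [heading=315, draw]
  RT 30: heading 315 -> 285
  -- iteration 2/12 --
  FD 12: (8.485,-5.485) -> (11.591,-17.076) [heading=285, draw]
  RT 30: heading 285 -> 255
  -- iteration 3/12 --
  FD 12: (11.591,-17.076) -> (8.485,-28.668) [heading=255, draw]
  RT 30: heading 255 -> 225
  -- iteration 4/12 --
  FD 12: (8.485,-28.668) -> (0,-37.153) [heading=225, draw]
  RT 30: heading 225 -> 195
  -- iteration 5/12 --
  FD 12: (0,-37.153) -> (-11.591,-40.259) [heading=195, draw]
  RT 30: heading 195 -> 165
  -- iteration 6/12 --
  FD 12: (-11.591,-40.259) -> (-23.182,-37.153) [heading=165, draw]
  RT 30: heading 165 -> 135
  -- iteration 7/12 --
  FD 12: (-23.182,-37.153) -> (-31.668,-28.668) [heading=135, draw]
  RT 30: heading 135 -> 105
  -- iteration 8/12 --
  FD 12: (-31.668,-28.668) -> (-34.773,-17.076) [heading=105, draw]
  RT 30: heading 105 -> 75
  -- iteration 9/12 --
  FD 12: (-34.773,-17.076) -> (-31.668,-5.485) [heading=75, draw]
  RT 30: heading 75 -> 45
  -- iteration 10/12 --
  FD 12: (-31.668,-5.485) -> (-23.182,3) [heading=45, draw]
  RT 30: heading 45 -> 15
  -- iteration 11/12 --
  FD 12: (-23.182,3) -> (-11.591,6.106) [heading=15, draw]
  RT 30: heading 15 -> 345
  -- iteration 12/12 --
  FD 12: (-11.591,6.106) -> (0,3) [heading=345, draw]
  RT 30: heading 345 -> 315
]
Final: pos=(0,3), heading=315, 12 segment(s) drawn

Start position: (0, 3)
Final position: (0, 3)
Distance = 0; < 1e-6 -> CLOSED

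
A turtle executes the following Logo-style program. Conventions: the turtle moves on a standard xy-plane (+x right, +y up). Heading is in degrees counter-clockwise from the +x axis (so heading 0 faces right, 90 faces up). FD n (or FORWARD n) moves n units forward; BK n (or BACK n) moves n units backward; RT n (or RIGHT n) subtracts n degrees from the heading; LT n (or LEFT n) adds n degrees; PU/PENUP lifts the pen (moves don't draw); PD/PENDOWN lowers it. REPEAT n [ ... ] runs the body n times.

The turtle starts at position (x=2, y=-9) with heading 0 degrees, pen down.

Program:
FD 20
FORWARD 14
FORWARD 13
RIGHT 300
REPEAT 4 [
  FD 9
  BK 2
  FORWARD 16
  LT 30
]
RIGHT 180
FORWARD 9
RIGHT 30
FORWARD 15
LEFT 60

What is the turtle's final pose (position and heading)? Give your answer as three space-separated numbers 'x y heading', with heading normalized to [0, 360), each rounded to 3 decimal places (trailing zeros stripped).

Answer: 51.072 57.837 30

Derivation:
Executing turtle program step by step:
Start: pos=(2,-9), heading=0, pen down
FD 20: (2,-9) -> (22,-9) [heading=0, draw]
FD 14: (22,-9) -> (36,-9) [heading=0, draw]
FD 13: (36,-9) -> (49,-9) [heading=0, draw]
RT 300: heading 0 -> 60
REPEAT 4 [
  -- iteration 1/4 --
  FD 9: (49,-9) -> (53.5,-1.206) [heading=60, draw]
  BK 2: (53.5,-1.206) -> (52.5,-2.938) [heading=60, draw]
  FD 16: (52.5,-2.938) -> (60.5,10.919) [heading=60, draw]
  LT 30: heading 60 -> 90
  -- iteration 2/4 --
  FD 9: (60.5,10.919) -> (60.5,19.919) [heading=90, draw]
  BK 2: (60.5,19.919) -> (60.5,17.919) [heading=90, draw]
  FD 16: (60.5,17.919) -> (60.5,33.919) [heading=90, draw]
  LT 30: heading 90 -> 120
  -- iteration 3/4 --
  FD 9: (60.5,33.919) -> (56,41.713) [heading=120, draw]
  BK 2: (56,41.713) -> (57,39.981) [heading=120, draw]
  FD 16: (57,39.981) -> (49,53.837) [heading=120, draw]
  LT 30: heading 120 -> 150
  -- iteration 4/4 --
  FD 9: (49,53.837) -> (41.206,58.337) [heading=150, draw]
  BK 2: (41.206,58.337) -> (42.938,57.337) [heading=150, draw]
  FD 16: (42.938,57.337) -> (29.081,65.337) [heading=150, draw]
  LT 30: heading 150 -> 180
]
RT 180: heading 180 -> 0
FD 9: (29.081,65.337) -> (38.081,65.337) [heading=0, draw]
RT 30: heading 0 -> 330
FD 15: (38.081,65.337) -> (51.072,57.837) [heading=330, draw]
LT 60: heading 330 -> 30
Final: pos=(51.072,57.837), heading=30, 17 segment(s) drawn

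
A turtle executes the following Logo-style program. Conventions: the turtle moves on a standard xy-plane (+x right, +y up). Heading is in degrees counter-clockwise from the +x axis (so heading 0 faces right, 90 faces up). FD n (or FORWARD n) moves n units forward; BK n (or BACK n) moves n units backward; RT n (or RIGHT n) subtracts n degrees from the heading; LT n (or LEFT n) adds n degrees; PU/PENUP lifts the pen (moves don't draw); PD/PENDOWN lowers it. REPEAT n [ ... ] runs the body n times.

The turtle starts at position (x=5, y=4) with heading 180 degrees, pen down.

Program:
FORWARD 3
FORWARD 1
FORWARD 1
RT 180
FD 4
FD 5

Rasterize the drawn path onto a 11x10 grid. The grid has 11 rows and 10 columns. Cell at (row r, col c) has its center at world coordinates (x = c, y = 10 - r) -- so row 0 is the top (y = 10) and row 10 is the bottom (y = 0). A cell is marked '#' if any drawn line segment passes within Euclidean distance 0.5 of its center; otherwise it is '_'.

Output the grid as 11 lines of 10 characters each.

Segment 0: (5,4) -> (2,4)
Segment 1: (2,4) -> (1,4)
Segment 2: (1,4) -> (0,4)
Segment 3: (0,4) -> (4,4)
Segment 4: (4,4) -> (9,4)

Answer: __________
__________
__________
__________
__________
__________
##########
__________
__________
__________
__________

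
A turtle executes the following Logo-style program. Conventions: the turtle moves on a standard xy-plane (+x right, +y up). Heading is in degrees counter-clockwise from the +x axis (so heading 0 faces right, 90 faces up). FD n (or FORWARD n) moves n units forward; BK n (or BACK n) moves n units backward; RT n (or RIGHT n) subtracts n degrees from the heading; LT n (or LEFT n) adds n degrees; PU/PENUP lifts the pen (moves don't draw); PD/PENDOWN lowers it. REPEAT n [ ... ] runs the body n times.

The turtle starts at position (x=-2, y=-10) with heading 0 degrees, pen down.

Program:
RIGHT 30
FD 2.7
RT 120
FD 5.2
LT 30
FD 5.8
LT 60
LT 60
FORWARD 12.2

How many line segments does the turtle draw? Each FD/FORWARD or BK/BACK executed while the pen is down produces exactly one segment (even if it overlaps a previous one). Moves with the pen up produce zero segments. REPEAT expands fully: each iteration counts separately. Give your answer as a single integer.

Executing turtle program step by step:
Start: pos=(-2,-10), heading=0, pen down
RT 30: heading 0 -> 330
FD 2.7: (-2,-10) -> (0.338,-11.35) [heading=330, draw]
RT 120: heading 330 -> 210
FD 5.2: (0.338,-11.35) -> (-4.165,-13.95) [heading=210, draw]
LT 30: heading 210 -> 240
FD 5.8: (-4.165,-13.95) -> (-7.065,-18.973) [heading=240, draw]
LT 60: heading 240 -> 300
LT 60: heading 300 -> 0
FD 12.2: (-7.065,-18.973) -> (5.135,-18.973) [heading=0, draw]
Final: pos=(5.135,-18.973), heading=0, 4 segment(s) drawn
Segments drawn: 4

Answer: 4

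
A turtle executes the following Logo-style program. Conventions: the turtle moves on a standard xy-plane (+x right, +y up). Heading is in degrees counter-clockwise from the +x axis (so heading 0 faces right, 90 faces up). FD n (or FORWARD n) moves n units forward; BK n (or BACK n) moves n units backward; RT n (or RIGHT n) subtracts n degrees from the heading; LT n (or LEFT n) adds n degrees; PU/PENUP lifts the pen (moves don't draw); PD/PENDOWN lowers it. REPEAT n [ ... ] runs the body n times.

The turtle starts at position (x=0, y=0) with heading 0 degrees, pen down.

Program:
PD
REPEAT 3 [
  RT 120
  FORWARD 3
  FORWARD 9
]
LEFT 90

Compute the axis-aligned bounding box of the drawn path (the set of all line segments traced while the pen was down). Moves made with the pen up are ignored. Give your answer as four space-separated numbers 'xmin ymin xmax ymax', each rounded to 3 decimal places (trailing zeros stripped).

Executing turtle program step by step:
Start: pos=(0,0), heading=0, pen down
PD: pen down
REPEAT 3 [
  -- iteration 1/3 --
  RT 120: heading 0 -> 240
  FD 3: (0,0) -> (-1.5,-2.598) [heading=240, draw]
  FD 9: (-1.5,-2.598) -> (-6,-10.392) [heading=240, draw]
  -- iteration 2/3 --
  RT 120: heading 240 -> 120
  FD 3: (-6,-10.392) -> (-7.5,-7.794) [heading=120, draw]
  FD 9: (-7.5,-7.794) -> (-12,0) [heading=120, draw]
  -- iteration 3/3 --
  RT 120: heading 120 -> 0
  FD 3: (-12,0) -> (-9,0) [heading=0, draw]
  FD 9: (-9,0) -> (0,0) [heading=0, draw]
]
LT 90: heading 0 -> 90
Final: pos=(0,0), heading=90, 6 segment(s) drawn

Segment endpoints: x in {-12, -9, -7.5, -6, -1.5, 0, 0}, y in {-10.392, -7.794, -2.598, 0, 0, 0, 0}
xmin=-12, ymin=-10.392, xmax=0, ymax=0

Answer: -12 -10.392 0 0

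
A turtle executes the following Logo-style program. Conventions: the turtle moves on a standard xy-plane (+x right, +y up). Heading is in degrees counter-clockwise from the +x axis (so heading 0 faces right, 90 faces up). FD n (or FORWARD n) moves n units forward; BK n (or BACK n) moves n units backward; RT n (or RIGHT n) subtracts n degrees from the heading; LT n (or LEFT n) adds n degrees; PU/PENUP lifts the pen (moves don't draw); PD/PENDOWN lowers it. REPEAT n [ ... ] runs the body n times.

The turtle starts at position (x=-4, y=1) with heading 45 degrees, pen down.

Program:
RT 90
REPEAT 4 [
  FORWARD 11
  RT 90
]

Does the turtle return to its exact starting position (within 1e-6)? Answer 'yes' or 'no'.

Executing turtle program step by step:
Start: pos=(-4,1), heading=45, pen down
RT 90: heading 45 -> 315
REPEAT 4 [
  -- iteration 1/4 --
  FD 11: (-4,1) -> (3.778,-6.778) [heading=315, draw]
  RT 90: heading 315 -> 225
  -- iteration 2/4 --
  FD 11: (3.778,-6.778) -> (-4,-14.556) [heading=225, draw]
  RT 90: heading 225 -> 135
  -- iteration 3/4 --
  FD 11: (-4,-14.556) -> (-11.778,-6.778) [heading=135, draw]
  RT 90: heading 135 -> 45
  -- iteration 4/4 --
  FD 11: (-11.778,-6.778) -> (-4,1) [heading=45, draw]
  RT 90: heading 45 -> 315
]
Final: pos=(-4,1), heading=315, 4 segment(s) drawn

Start position: (-4, 1)
Final position: (-4, 1)
Distance = 0; < 1e-6 -> CLOSED

Answer: yes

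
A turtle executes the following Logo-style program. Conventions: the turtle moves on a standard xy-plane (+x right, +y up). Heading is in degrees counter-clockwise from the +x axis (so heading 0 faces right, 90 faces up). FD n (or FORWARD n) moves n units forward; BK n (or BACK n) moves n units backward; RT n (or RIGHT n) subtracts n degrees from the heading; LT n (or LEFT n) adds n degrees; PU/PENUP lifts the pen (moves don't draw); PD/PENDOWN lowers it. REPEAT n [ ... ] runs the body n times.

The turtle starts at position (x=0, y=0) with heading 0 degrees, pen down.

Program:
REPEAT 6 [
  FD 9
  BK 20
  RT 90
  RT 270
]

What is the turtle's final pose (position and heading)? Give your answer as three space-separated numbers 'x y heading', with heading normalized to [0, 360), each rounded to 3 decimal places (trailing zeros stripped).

Executing turtle program step by step:
Start: pos=(0,0), heading=0, pen down
REPEAT 6 [
  -- iteration 1/6 --
  FD 9: (0,0) -> (9,0) [heading=0, draw]
  BK 20: (9,0) -> (-11,0) [heading=0, draw]
  RT 90: heading 0 -> 270
  RT 270: heading 270 -> 0
  -- iteration 2/6 --
  FD 9: (-11,0) -> (-2,0) [heading=0, draw]
  BK 20: (-2,0) -> (-22,0) [heading=0, draw]
  RT 90: heading 0 -> 270
  RT 270: heading 270 -> 0
  -- iteration 3/6 --
  FD 9: (-22,0) -> (-13,0) [heading=0, draw]
  BK 20: (-13,0) -> (-33,0) [heading=0, draw]
  RT 90: heading 0 -> 270
  RT 270: heading 270 -> 0
  -- iteration 4/6 --
  FD 9: (-33,0) -> (-24,0) [heading=0, draw]
  BK 20: (-24,0) -> (-44,0) [heading=0, draw]
  RT 90: heading 0 -> 270
  RT 270: heading 270 -> 0
  -- iteration 5/6 --
  FD 9: (-44,0) -> (-35,0) [heading=0, draw]
  BK 20: (-35,0) -> (-55,0) [heading=0, draw]
  RT 90: heading 0 -> 270
  RT 270: heading 270 -> 0
  -- iteration 6/6 --
  FD 9: (-55,0) -> (-46,0) [heading=0, draw]
  BK 20: (-46,0) -> (-66,0) [heading=0, draw]
  RT 90: heading 0 -> 270
  RT 270: heading 270 -> 0
]
Final: pos=(-66,0), heading=0, 12 segment(s) drawn

Answer: -66 0 0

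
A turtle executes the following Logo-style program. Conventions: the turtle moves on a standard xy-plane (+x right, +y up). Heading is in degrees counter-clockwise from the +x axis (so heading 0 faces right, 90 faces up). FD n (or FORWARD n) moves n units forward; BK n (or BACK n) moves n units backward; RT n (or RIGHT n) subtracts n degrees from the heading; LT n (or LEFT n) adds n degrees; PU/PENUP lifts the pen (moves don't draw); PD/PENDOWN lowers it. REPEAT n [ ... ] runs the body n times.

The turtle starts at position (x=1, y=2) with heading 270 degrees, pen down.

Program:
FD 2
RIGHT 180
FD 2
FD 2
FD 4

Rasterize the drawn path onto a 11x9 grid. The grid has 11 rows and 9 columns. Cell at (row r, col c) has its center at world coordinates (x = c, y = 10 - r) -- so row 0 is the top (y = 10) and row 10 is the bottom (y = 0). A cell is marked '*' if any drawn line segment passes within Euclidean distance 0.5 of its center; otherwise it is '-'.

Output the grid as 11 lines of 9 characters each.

Segment 0: (1,2) -> (1,0)
Segment 1: (1,0) -> (1,2)
Segment 2: (1,2) -> (1,4)
Segment 3: (1,4) -> (1,8)

Answer: ---------
---------
-*-------
-*-------
-*-------
-*-------
-*-------
-*-------
-*-------
-*-------
-*-------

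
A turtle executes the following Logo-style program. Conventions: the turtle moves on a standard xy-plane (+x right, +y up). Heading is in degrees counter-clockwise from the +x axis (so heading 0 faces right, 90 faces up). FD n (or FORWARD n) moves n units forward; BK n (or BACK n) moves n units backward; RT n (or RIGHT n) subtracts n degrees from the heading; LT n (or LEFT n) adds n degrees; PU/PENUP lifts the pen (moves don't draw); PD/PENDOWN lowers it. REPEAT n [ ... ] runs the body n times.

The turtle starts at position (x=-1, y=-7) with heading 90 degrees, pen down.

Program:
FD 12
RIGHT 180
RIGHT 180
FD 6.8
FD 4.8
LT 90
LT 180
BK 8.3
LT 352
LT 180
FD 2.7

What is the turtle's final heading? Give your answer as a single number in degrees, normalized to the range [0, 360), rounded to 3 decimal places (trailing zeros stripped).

Answer: 172

Derivation:
Executing turtle program step by step:
Start: pos=(-1,-7), heading=90, pen down
FD 12: (-1,-7) -> (-1,5) [heading=90, draw]
RT 180: heading 90 -> 270
RT 180: heading 270 -> 90
FD 6.8: (-1,5) -> (-1,11.8) [heading=90, draw]
FD 4.8: (-1,11.8) -> (-1,16.6) [heading=90, draw]
LT 90: heading 90 -> 180
LT 180: heading 180 -> 0
BK 8.3: (-1,16.6) -> (-9.3,16.6) [heading=0, draw]
LT 352: heading 0 -> 352
LT 180: heading 352 -> 172
FD 2.7: (-9.3,16.6) -> (-11.974,16.976) [heading=172, draw]
Final: pos=(-11.974,16.976), heading=172, 5 segment(s) drawn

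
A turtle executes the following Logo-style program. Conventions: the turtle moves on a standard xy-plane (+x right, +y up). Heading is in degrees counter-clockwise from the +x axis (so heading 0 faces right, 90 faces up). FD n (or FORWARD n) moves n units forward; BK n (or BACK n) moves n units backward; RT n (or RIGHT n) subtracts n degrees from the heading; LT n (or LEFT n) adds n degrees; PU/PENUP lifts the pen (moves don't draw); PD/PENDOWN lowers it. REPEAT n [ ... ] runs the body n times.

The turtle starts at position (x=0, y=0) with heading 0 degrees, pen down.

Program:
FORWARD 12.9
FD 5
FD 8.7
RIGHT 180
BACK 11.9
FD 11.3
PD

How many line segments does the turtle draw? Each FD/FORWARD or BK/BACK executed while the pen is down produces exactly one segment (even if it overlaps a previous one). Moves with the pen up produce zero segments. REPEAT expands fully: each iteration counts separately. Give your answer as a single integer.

Executing turtle program step by step:
Start: pos=(0,0), heading=0, pen down
FD 12.9: (0,0) -> (12.9,0) [heading=0, draw]
FD 5: (12.9,0) -> (17.9,0) [heading=0, draw]
FD 8.7: (17.9,0) -> (26.6,0) [heading=0, draw]
RT 180: heading 0 -> 180
BK 11.9: (26.6,0) -> (38.5,0) [heading=180, draw]
FD 11.3: (38.5,0) -> (27.2,0) [heading=180, draw]
PD: pen down
Final: pos=(27.2,0), heading=180, 5 segment(s) drawn
Segments drawn: 5

Answer: 5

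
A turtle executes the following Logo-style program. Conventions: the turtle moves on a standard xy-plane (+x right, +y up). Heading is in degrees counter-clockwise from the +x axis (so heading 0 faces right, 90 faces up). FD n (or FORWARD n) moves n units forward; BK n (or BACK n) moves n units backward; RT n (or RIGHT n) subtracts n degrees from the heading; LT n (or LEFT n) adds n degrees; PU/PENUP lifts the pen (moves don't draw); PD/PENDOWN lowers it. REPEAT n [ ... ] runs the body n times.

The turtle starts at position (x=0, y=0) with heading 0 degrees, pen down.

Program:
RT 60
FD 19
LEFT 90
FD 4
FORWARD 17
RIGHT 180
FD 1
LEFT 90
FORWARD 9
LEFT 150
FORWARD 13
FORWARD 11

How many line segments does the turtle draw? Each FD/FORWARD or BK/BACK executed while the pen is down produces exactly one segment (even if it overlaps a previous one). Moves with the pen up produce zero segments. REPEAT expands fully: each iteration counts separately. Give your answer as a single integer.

Answer: 7

Derivation:
Executing turtle program step by step:
Start: pos=(0,0), heading=0, pen down
RT 60: heading 0 -> 300
FD 19: (0,0) -> (9.5,-16.454) [heading=300, draw]
LT 90: heading 300 -> 30
FD 4: (9.5,-16.454) -> (12.964,-14.454) [heading=30, draw]
FD 17: (12.964,-14.454) -> (27.687,-5.954) [heading=30, draw]
RT 180: heading 30 -> 210
FD 1: (27.687,-5.954) -> (26.821,-6.454) [heading=210, draw]
LT 90: heading 210 -> 300
FD 9: (26.821,-6.454) -> (31.321,-14.249) [heading=300, draw]
LT 150: heading 300 -> 90
FD 13: (31.321,-14.249) -> (31.321,-1.249) [heading=90, draw]
FD 11: (31.321,-1.249) -> (31.321,9.751) [heading=90, draw]
Final: pos=(31.321,9.751), heading=90, 7 segment(s) drawn
Segments drawn: 7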